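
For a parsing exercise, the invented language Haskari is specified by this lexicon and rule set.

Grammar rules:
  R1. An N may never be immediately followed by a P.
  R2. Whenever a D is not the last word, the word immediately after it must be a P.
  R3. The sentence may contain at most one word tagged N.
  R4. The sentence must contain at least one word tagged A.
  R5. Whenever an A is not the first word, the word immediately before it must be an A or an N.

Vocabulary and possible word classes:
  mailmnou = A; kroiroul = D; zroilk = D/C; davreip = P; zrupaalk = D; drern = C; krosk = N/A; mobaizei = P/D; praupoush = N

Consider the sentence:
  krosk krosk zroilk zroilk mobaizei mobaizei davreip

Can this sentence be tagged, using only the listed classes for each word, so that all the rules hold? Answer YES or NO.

Candidates per position — 1:krosk {N,A}; 2:krosk {N,A}; 3:zroilk {D,C}; 4:zroilk {D,C}; 5:mobaizei {P,D}; 6:mobaizei {P,D}; 7:davreip {P}.
One satisfying assignment: N A C C D P P.
Check: rule 1 satisfied; rule 2 satisfied; rule 3 satisfied; rule 4 satisfied; rule 5 satisfied.

YES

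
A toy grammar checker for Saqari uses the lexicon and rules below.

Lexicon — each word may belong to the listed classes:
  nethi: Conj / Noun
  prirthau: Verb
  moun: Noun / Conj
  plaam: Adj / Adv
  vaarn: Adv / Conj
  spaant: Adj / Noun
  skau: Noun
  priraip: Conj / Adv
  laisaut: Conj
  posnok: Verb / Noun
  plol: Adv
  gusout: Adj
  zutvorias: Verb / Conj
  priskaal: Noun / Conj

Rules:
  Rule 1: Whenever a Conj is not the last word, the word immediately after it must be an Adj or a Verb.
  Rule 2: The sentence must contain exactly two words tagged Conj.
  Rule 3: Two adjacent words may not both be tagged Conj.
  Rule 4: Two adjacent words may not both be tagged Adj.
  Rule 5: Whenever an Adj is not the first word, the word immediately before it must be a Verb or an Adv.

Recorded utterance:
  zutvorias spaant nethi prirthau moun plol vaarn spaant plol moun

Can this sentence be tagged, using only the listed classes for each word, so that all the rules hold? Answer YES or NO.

Candidates per position — 1:zutvorias {Verb,Conj}; 2:spaant {Adj,Noun}; 3:nethi {Conj,Noun}; 4:prirthau {Verb}; 5:moun {Noun,Conj}; 6:plol {Adv}; 7:vaarn {Adv,Conj}; 8:spaant {Adj,Noun}; 9:plol {Adv}; 10:moun {Noun,Conj}.
One satisfying assignment: Verb Adj Conj Verb Noun Adv Adv Noun Adv Conj.
Check: rule 1 satisfied; rule 2 satisfied; rule 3 satisfied; rule 4 satisfied; rule 5 satisfied.

YES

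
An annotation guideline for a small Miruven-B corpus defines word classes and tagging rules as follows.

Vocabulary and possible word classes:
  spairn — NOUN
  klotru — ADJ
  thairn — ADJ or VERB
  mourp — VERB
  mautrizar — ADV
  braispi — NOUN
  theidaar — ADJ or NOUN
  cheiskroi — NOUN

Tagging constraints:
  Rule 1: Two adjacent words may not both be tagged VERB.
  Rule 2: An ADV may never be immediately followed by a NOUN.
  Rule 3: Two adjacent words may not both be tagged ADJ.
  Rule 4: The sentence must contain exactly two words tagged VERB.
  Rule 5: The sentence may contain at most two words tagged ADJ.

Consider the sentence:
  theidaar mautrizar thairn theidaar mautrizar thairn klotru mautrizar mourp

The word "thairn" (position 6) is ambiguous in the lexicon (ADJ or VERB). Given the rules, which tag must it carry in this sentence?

Candidates per position — 1:theidaar {ADJ,NOUN}; 2:mautrizar {ADV}; 3:thairn {ADJ,VERB}; 4:theidaar {ADJ,NOUN}; 5:mautrizar {ADV}; 6:thairn {ADJ,VERB}; 7:klotru {ADJ}; 8:mautrizar {ADV}; 9:mourp {VERB}.
Position 6: tagging it ADJ would leave rule 3 unsatisfiable, so it must be VERB.
Position 3: tagging it VERB would leave rule 4 unsatisfiable, so it must be ADJ.
Position 4: tagging it ADJ would leave rule 3 unsatisfiable, so it must be NOUN.
Position 1: tagging it ADJ would leave rule 5 unsatisfiable, so it must be NOUN.
That leaves exactly one tagging: NOUN ADV ADJ NOUN ADV VERB ADJ ADV VERB.
Verifying each rule — rule 1 satisfied; rule 2 satisfied; rule 3 satisfied; rule 4 satisfied; rule 5 satisfied.

VERB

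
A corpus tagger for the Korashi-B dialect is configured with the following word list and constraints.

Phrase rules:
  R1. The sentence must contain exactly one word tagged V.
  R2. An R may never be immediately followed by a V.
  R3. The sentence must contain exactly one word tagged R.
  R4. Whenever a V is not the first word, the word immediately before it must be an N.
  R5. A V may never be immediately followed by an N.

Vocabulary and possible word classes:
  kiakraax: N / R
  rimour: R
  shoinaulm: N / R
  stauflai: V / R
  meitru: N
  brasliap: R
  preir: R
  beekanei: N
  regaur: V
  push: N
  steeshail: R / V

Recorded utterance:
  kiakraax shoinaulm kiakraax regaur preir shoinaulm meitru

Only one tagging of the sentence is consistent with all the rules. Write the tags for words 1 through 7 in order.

Candidates per position — 1:kiakraax {N,R}; 2:shoinaulm {N,R}; 3:kiakraax {N,R}; 4:regaur {V}; 5:preir {R}; 6:shoinaulm {N,R}; 7:meitru {N}.
Position 1: R is ruled out by rule 3; that leaves N.
Position 2: R is ruled out by rule 3; that leaves N.
Position 3: R is ruled out by rule 2; that leaves N.
Position 6: R is ruled out by rule 3; that leaves N.
The unique satisfying tagging is: N N N V R N N.
Check: rule 1 ✓; rule 2 ✓; rule 3 ✓; rule 4 ✓; rule 5 ✓.

N N N V R N N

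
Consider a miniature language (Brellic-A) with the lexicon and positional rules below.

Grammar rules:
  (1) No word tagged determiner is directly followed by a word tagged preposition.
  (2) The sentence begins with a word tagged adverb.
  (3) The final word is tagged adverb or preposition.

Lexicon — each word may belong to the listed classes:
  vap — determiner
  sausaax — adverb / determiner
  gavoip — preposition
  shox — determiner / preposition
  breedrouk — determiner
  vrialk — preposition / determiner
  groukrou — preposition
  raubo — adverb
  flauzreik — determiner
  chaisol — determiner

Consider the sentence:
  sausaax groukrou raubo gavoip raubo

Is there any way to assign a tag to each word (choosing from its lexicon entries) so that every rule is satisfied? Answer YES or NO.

Candidates per position — 1:sausaax {adverb,determiner}; 2:groukrou {preposition}; 3:raubo {adverb}; 4:gavoip {preposition}; 5:raubo {adverb}.
One satisfying assignment: adverb preposition adverb preposition adverb.
Verifying each rule — rule 1 ok; rule 2 ok; rule 3 ok.

YES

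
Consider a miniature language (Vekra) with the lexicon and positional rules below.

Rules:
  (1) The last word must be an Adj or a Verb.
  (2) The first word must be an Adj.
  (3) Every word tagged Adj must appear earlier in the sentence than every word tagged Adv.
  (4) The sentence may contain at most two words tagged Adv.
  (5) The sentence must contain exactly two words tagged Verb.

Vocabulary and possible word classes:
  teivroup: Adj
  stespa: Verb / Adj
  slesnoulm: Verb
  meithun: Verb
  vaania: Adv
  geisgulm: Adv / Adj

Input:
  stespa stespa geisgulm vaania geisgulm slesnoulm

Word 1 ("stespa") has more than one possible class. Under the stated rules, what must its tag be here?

Adj

Candidates per position — 1:stespa {Verb,Adj}; 2:stespa {Verb,Adj}; 3:geisgulm {Adv,Adj}; 4:vaania {Adv}; 5:geisgulm {Adv,Adj}; 6:slesnoulm {Verb}.
If word 1 were Verb, no tagging could satisfy rule 2; so word 1 is Adj.
If word 2 were Adj, no tagging could satisfy rule 5; so word 2 is Verb.
If word 5 were Adj, no tagging could satisfy rule 3; so word 5 is Adv.
If word 3 were Adv, no tagging could satisfy rule 4; so word 3 is Adj.
The only consistent sequence is: Adj Verb Adj Adv Adv Verb.
Rule-by-rule: rule 1 ok; rule 2 ok; rule 3 ok; rule 4 ok; rule 5 ok.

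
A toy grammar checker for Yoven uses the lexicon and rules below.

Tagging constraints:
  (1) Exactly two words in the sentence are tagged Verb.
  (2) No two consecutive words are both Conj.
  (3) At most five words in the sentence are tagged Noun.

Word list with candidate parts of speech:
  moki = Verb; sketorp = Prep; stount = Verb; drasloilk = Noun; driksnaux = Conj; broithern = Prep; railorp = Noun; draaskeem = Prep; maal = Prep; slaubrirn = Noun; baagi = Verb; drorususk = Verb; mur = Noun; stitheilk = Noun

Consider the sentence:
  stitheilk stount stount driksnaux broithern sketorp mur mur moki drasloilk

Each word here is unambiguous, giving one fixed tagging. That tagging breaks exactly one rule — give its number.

Fixed tagging: Noun Verb Verb Conj Prep Prep Noun Noun Verb Noun.
Rule check: R1 violated, R2 holds, R3 holds.
Only rule 1 fails.

1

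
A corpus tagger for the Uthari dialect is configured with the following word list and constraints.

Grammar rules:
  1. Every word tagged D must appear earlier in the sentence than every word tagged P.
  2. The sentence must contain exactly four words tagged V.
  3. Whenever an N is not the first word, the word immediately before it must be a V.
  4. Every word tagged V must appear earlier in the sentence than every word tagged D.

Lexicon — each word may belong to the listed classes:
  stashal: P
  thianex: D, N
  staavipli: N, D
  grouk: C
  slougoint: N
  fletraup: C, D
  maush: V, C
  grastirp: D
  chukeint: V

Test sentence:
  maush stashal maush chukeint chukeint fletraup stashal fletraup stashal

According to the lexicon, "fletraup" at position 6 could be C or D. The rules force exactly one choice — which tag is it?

C

Candidates per position — 1:maush {V,C}; 2:stashal {P}; 3:maush {V,C}; 4:chukeint {V}; 5:chukeint {V}; 6:fletraup {C,D}; 7:stashal {P}; 8:fletraup {C,D}; 9:stashal {P}.
Position 1: C is ruled out by rule 2; that leaves V.
Position 3: C is ruled out by rule 2; that leaves V.
Position 6: D is ruled out by rule 1; that leaves C.
Position 8: D is ruled out by rule 1; that leaves C.
The only consistent sequence is: V P V V V C P C P.
Rule-by-rule: rule 1 satisfied; rule 2 satisfied; rule 3 satisfied; rule 4 satisfied.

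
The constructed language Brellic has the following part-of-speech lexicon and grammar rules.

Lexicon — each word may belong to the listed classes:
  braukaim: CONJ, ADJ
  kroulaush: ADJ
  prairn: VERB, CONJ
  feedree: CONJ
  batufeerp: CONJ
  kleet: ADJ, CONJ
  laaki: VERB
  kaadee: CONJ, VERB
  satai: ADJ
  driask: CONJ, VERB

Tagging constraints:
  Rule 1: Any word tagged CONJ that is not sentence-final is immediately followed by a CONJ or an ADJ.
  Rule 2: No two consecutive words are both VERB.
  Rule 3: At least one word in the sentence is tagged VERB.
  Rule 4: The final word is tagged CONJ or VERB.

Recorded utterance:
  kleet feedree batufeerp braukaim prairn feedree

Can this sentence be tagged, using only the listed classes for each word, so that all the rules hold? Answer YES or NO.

YES

Candidates per position — 1:kleet {ADJ,CONJ}; 2:feedree {CONJ}; 3:batufeerp {CONJ}; 4:braukaim {CONJ,ADJ}; 5:prairn {VERB,CONJ}; 6:feedree {CONJ}.
One satisfying assignment: CONJ CONJ CONJ ADJ VERB CONJ.
Verifying each rule — rule 1 ✓; rule 2 ✓; rule 3 ✓; rule 4 ✓.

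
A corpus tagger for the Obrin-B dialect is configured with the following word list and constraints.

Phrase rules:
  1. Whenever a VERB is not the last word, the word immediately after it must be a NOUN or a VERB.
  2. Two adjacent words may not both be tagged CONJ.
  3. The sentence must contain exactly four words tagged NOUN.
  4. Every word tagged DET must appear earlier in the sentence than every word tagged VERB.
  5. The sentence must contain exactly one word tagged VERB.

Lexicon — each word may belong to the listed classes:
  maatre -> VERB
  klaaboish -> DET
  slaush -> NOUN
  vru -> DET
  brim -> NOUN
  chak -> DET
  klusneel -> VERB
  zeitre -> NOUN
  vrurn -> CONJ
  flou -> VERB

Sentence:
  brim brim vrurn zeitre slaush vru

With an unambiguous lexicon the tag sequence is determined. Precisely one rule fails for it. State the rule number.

Fixed tagging: NOUN NOUN CONJ NOUN NOUN DET.
Rule check: R1 pass, R2 pass, R3 pass, R4 pass, R5 fail.
Only rule 5 fails.

5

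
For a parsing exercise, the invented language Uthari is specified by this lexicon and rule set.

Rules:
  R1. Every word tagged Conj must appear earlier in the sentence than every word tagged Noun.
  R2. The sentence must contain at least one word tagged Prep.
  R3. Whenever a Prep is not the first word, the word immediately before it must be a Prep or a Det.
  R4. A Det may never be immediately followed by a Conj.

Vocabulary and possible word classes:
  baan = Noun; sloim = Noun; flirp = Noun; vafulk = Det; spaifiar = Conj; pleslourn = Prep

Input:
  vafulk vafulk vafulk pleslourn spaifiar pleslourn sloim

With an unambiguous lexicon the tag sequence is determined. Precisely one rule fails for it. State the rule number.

Fixed tagging: Det Det Det Prep Conj Prep Noun.
Applying the rules: R1 pass, R2 pass, R3 fail, R4 pass.
Only rule 3 fails.

3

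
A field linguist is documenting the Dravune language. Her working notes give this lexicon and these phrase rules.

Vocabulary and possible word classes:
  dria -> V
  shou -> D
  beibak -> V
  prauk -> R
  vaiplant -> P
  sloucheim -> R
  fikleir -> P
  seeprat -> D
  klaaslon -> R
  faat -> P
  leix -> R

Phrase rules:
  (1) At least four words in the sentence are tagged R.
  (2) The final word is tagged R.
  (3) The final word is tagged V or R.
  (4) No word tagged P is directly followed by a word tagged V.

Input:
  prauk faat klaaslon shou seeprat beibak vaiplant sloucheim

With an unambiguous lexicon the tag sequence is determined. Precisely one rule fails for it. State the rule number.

1

Fixed tagging: R P R D D V P R.
Rule check: R1 fail, R2 pass, R3 pass, R4 pass.
Only rule 1 fails.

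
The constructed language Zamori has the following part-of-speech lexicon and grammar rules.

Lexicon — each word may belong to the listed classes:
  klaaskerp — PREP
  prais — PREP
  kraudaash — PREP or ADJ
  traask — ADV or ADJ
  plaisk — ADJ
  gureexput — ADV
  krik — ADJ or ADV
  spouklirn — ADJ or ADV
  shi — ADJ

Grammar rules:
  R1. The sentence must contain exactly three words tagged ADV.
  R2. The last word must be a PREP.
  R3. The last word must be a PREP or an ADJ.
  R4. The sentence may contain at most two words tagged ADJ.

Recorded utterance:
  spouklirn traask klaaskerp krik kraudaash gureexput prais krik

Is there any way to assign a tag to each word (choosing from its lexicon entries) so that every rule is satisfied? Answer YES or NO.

Candidates per position — 1:spouklirn {ADJ,ADV}; 2:traask {ADV,ADJ}; 3:klaaskerp {PREP}; 4:krik {ADJ,ADV}; 5:kraudaash {PREP,ADJ}; 6:gureexput {ADV}; 7:prais {PREP}; 8:krik {ADJ,ADV}.
Rule 2 cannot be satisfied by any choice of tags from the lexicon.
So there is no consistent tagging.

NO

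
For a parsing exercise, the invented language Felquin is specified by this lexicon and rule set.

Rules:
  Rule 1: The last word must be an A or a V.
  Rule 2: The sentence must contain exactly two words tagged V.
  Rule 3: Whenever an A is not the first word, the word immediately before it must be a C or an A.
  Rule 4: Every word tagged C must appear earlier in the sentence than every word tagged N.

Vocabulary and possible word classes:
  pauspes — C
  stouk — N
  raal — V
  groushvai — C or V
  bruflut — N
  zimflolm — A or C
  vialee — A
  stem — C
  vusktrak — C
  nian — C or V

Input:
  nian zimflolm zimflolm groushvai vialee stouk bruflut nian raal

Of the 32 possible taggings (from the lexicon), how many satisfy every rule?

Candidates per position — 1:nian {C,V}; 2:zimflolm {A,C}; 3:zimflolm {A,C}; 4:groushvai {C,V}; 5:vialee {A}; 6:stouk {N}; 7:bruflut {N}; 8:nian {C,V}; 9:raal {V}.
There are 32 candidate sequences in total.
The sequences that satisfy every rule: C A A C A N N V V; C A C C A N N V V; C C A C A N N V V; C C C C A N N V V.
Count = 4.

4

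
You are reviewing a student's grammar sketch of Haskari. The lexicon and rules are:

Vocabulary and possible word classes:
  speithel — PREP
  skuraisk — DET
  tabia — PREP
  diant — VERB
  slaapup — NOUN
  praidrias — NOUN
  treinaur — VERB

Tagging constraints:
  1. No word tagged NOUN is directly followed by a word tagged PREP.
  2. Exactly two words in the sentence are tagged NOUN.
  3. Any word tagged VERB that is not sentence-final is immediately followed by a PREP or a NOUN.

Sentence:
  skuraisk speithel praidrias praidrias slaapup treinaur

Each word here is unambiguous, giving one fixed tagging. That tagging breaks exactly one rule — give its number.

2

Fixed tagging: DET PREP NOUN NOUN NOUN VERB.
Rule check: R1 ok, R2 fails, R3 ok.
Only rule 2 fails.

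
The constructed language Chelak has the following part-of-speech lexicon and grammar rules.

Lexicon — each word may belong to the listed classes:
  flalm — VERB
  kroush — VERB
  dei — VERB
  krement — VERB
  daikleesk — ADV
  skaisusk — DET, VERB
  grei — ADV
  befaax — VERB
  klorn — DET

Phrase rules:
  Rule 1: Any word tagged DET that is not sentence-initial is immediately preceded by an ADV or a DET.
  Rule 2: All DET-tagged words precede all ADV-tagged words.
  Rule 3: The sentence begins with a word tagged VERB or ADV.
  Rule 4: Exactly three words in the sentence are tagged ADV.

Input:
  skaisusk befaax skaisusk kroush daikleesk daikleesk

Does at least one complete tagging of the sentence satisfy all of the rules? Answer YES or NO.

NO

Candidates per position — 1:skaisusk {DET,VERB}; 2:befaax {VERB}; 3:skaisusk {DET,VERB}; 4:kroush {VERB}; 5:daikleesk {ADV}; 6:daikleesk {ADV}.
Rule 4 cannot be satisfied by any choice of tags from the lexicon.
So there is no consistent tagging.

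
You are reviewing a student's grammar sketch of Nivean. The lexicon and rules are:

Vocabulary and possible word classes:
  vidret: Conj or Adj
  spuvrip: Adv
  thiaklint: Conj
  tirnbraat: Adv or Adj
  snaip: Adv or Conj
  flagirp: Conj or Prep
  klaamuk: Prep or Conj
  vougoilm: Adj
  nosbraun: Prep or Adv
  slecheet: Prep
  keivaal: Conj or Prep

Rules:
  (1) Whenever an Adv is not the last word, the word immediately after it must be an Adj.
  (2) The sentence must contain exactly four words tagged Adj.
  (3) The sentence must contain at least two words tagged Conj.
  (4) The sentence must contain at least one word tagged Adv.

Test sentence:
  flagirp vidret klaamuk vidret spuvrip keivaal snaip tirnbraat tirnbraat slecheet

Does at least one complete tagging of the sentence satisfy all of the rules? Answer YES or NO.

NO

Candidates per position — 1:flagirp {Conj,Prep}; 2:vidret {Conj,Adj}; 3:klaamuk {Prep,Conj}; 4:vidret {Conj,Adj}; 5:spuvrip {Adv}; 6:keivaal {Conj,Prep}; 7:snaip {Adv,Conj}; 8:tirnbraat {Adv,Adj}; 9:tirnbraat {Adv,Adj}; 10:slecheet {Prep}.
Rule 1 cannot be satisfied by any choice of tags from the lexicon.
So there is no consistent tagging.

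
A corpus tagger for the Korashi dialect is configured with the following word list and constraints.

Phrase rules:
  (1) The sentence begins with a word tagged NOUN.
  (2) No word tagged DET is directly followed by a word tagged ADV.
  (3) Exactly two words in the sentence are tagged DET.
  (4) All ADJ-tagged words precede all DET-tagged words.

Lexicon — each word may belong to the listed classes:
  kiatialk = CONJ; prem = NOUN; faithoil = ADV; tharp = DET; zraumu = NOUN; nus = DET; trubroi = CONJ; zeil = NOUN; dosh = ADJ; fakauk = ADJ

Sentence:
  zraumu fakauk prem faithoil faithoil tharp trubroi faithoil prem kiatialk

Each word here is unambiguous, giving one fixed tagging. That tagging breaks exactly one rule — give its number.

3

Fixed tagging: NOUN ADJ NOUN ADV ADV DET CONJ ADV NOUN CONJ.
Applying the rules: R1 ok, R2 ok, R3 fails, R4 ok.
Only rule 3 fails.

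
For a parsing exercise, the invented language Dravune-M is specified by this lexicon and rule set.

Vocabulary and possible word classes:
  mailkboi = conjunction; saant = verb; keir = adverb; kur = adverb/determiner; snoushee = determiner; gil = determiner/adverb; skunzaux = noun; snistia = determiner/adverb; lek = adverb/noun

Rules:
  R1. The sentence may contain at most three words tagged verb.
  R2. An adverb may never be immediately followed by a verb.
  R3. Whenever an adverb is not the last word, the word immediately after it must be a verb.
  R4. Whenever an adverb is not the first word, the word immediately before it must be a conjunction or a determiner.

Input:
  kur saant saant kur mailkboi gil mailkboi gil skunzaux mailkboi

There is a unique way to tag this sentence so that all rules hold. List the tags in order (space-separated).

determiner verb verb determiner conjunction determiner conjunction determiner noun conjunction

Candidates per position — 1:kur {adverb,determiner}; 2:saant {verb}; 3:saant {verb}; 4:kur {adverb,determiner}; 5:mailkboi {conjunction}; 6:gil {determiner,adverb}; 7:mailkboi {conjunction}; 8:gil {determiner,adverb}; 9:skunzaux {noun}; 10:mailkboi {conjunction}.
Position 1: adverb is ruled out by rule 2; that leaves determiner.
Position 4: adverb is ruled out by rule 3; that leaves determiner.
Position 6: adverb is ruled out by rule 3; that leaves determiner.
Position 8: adverb is ruled out by rule 3; that leaves determiner.
So the tagging must be: determiner verb verb determiner conjunction determiner conjunction determiner noun conjunction.
Verifying each rule — rule 1 ✓; rule 2 ✓; rule 3 ✓; rule 4 ✓.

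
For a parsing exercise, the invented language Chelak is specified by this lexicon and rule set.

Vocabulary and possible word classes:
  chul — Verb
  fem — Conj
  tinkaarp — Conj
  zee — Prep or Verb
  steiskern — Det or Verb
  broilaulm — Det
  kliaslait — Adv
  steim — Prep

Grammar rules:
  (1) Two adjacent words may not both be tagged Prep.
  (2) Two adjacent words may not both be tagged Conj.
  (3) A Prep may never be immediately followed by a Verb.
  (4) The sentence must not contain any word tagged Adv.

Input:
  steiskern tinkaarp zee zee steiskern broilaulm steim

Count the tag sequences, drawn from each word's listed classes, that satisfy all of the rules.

Candidates per position — 1:steiskern {Det,Verb}; 2:tinkaarp {Conj}; 3:zee {Prep,Verb}; 4:zee {Prep,Verb}; 5:steiskern {Det,Verb}; 6:broilaulm {Det}; 7:steim {Prep}.
There are 16 candidate sequences in total.
Checking each against the rules leaves 6 sequences.
Count = 6.

6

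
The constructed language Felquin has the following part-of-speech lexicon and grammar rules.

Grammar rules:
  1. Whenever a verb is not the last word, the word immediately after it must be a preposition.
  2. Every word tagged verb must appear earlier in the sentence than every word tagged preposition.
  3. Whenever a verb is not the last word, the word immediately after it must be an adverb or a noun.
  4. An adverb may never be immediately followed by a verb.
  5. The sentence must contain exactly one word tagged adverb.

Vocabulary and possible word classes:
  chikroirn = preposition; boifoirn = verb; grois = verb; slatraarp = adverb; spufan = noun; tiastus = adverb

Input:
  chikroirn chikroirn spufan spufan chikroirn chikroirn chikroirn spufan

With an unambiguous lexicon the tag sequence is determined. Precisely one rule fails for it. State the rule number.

Fixed tagging: preposition preposition noun noun preposition preposition preposition noun.
Checking each rule: R1 holds, R2 holds, R3 holds, R4 holds, R5 violated.
Only rule 5 fails.

5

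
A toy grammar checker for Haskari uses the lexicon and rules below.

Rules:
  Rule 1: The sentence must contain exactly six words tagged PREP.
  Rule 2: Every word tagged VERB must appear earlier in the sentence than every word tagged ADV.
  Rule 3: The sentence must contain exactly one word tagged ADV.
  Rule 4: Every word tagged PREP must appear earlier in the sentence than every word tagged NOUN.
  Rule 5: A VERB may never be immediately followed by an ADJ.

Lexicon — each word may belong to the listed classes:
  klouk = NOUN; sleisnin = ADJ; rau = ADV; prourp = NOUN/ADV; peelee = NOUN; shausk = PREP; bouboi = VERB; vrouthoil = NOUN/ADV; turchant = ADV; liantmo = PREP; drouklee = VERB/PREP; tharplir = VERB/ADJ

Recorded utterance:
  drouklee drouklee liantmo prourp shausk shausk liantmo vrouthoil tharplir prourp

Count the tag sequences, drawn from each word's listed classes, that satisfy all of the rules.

Candidates per position — 1:drouklee {VERB,PREP}; 2:drouklee {VERB,PREP}; 3:liantmo {PREP}; 4:prourp {NOUN,ADV}; 5:shausk {PREP}; 6:shausk {PREP}; 7:liantmo {PREP}; 8:vrouthoil {NOUN,ADV}; 9:tharplir {VERB,ADJ}; 10:prourp {NOUN,ADV}.
There are 64 candidate sequences in total.
The sequences that satisfy every rule: PREP PREP PREP ADV PREP PREP PREP NOUN ADJ NOUN.
Count = 1.

1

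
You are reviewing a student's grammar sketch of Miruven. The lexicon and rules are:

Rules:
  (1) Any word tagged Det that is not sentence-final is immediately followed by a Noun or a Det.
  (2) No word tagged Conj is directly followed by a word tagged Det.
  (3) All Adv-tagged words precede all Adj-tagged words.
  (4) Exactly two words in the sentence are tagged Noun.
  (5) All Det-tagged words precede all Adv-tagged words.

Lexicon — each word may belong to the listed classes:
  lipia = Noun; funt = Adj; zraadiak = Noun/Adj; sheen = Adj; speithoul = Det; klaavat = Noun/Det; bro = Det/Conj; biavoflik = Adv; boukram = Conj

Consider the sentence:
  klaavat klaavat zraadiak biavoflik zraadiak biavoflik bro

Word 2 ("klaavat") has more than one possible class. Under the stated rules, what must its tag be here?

Candidates per position — 1:klaavat {Noun,Det}; 2:klaavat {Noun,Det}; 3:zraadiak {Noun,Adj}; 4:biavoflik {Adv}; 5:zraadiak {Noun,Adj}; 6:biavoflik {Adv}; 7:bro {Det,Conj}.
At position 3, choosing Adj makes rule 3 impossible to satisfy; hence Noun.
At position 5, choosing Adj makes rule 3 impossible to satisfy; hence Noun.
At position 7, choosing Det makes rule 5 impossible to satisfy; hence Conj.
At position 1, choosing Noun makes rule 4 impossible to satisfy; hence Det.
At position 2, choosing Noun makes rule 4 impossible to satisfy; hence Det.
So the tagging must be: Det Det Noun Adv Noun Adv Conj.
Check: rule 1 ok; rule 2 ok; rule 3 ok; rule 4 ok; rule 5 ok.

Det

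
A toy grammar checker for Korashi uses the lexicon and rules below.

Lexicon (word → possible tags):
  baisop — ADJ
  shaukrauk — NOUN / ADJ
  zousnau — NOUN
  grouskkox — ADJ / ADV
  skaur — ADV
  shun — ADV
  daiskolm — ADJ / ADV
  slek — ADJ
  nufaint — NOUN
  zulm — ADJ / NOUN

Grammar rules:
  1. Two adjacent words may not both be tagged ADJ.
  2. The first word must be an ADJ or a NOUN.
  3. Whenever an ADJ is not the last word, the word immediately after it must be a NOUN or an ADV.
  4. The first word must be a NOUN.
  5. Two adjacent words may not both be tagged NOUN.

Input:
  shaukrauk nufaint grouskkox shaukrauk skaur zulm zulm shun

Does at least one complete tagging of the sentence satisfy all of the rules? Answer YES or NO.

Candidates per position — 1:shaukrauk {NOUN,ADJ}; 2:nufaint {NOUN}; 3:grouskkox {ADJ,ADV}; 4:shaukrauk {NOUN,ADJ}; 5:skaur {ADV}; 6:zulm {ADJ,NOUN}; 7:zulm {ADJ,NOUN}; 8:shun {ADV}.
Every candidate sequence violates at least one rule; no consistent tagging exists.

NO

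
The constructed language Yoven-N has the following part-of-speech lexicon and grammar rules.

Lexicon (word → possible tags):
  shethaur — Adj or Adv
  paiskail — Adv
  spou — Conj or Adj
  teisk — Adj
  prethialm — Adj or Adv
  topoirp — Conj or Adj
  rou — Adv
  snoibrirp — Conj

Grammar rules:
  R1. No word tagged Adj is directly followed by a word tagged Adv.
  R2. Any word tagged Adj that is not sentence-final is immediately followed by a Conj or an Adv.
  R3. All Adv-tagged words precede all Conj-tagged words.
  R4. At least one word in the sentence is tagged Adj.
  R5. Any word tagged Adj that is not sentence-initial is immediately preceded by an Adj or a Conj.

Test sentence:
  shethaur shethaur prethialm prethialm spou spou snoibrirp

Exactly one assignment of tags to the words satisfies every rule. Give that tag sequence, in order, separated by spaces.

Adv Adv Adv Adv Conj Adj Conj

Candidates per position — 1:shethaur {Adj,Adv}; 2:shethaur {Adj,Adv}; 3:prethialm {Adj,Adv}; 4:prethialm {Adj,Adv}; 5:spou {Conj,Adj}; 6:spou {Conj,Adj}; 7:snoibrirp {Conj}.
The remaining ambiguous positions (1, 2, 3, 4, 5, 6) are resolved jointly — only one combination satisfies every rule.
That leaves exactly one tagging: Adv Adv Adv Adv Conj Adj Conj.
Check: rule 1 ok; rule 2 ok; rule 3 ok; rule 4 ok; rule 5 ok.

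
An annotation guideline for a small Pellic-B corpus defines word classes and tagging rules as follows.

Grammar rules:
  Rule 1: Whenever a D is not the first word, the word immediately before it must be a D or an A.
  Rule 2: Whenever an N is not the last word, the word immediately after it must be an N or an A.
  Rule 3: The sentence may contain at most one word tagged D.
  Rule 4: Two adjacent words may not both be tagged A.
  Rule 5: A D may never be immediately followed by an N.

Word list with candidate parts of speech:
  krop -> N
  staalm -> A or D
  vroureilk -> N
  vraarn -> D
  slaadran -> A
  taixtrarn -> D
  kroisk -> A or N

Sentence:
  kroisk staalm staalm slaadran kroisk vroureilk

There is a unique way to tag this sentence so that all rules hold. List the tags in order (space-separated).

Candidates per position — 1:kroisk {A,N}; 2:staalm {A,D}; 3:staalm {A,D}; 4:slaadran {A}; 5:kroisk {A,N}; 6:vroureilk {N}.
Position 3: A is ruled out by rule 4; that leaves D.
Position 5: A is ruled out by rule 4; that leaves N.
Position 2: D is ruled out by rule 3; that leaves A.
Position 1: A is ruled out by rule 4; that leaves N.
That leaves exactly one tagging: N A D A N N.
Rule-by-rule: rule 1 holds; rule 2 holds; rule 3 holds; rule 4 holds; rule 5 holds.

N A D A N N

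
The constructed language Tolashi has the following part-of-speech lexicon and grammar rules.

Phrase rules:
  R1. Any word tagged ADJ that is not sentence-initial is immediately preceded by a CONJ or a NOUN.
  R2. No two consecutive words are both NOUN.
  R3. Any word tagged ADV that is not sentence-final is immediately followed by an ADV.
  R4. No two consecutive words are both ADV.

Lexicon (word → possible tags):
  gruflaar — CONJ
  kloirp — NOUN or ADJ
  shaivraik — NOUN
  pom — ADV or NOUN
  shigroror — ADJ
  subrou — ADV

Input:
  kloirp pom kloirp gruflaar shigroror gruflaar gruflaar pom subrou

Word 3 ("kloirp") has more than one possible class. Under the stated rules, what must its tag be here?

ADJ

Candidates per position — 1:kloirp {NOUN,ADJ}; 2:pom {ADV,NOUN}; 3:kloirp {NOUN,ADJ}; 4:gruflaar {CONJ}; 5:shigroror {ADJ}; 6:gruflaar {CONJ}; 7:gruflaar {CONJ}; 8:pom {ADV,NOUN}; 9:subrou {ADV}.
Position 2: tagging it ADV would leave rule 3 unsatisfiable, so it must be NOUN.
Position 3: tagging it NOUN would leave rule 2 unsatisfiable, so it must be ADJ.
Position 8: tagging it ADV would leave rule 4 unsatisfiable, so it must be NOUN.
Position 1: tagging it NOUN would leave rule 2 unsatisfiable, so it must be ADJ.
The unique satisfying tagging is: ADJ NOUN ADJ CONJ ADJ CONJ CONJ NOUN ADV.
Rule-by-rule: rule 1 satisfied; rule 2 satisfied; rule 3 satisfied; rule 4 satisfied.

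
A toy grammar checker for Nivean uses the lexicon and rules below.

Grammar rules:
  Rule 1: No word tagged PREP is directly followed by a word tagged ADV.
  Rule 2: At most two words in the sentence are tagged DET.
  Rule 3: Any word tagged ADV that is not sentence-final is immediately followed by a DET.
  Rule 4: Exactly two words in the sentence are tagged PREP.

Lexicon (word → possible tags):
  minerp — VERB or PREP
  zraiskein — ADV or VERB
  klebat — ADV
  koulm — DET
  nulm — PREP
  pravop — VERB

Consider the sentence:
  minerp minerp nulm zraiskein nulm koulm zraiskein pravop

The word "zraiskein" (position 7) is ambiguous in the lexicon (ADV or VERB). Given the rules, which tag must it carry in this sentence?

VERB

Candidates per position — 1:minerp {VERB,PREP}; 2:minerp {VERB,PREP}; 3:nulm {PREP}; 4:zraiskein {ADV,VERB}; 5:nulm {PREP}; 6:koulm {DET}; 7:zraiskein {ADV,VERB}; 8:pravop {VERB}.
Position 1: tagging it PREP would leave rule 4 unsatisfiable, so it must be VERB.
Position 2: tagging it PREP would leave rule 4 unsatisfiable, so it must be VERB.
Position 4: tagging it ADV would leave rule 1 unsatisfiable, so it must be VERB.
Position 7: tagging it ADV would leave rule 3 unsatisfiable, so it must be VERB.
The unique satisfying tagging is: VERB VERB PREP VERB PREP DET VERB VERB.
Rule-by-rule: rule 1 ok; rule 2 ok; rule 3 ok; rule 4 ok.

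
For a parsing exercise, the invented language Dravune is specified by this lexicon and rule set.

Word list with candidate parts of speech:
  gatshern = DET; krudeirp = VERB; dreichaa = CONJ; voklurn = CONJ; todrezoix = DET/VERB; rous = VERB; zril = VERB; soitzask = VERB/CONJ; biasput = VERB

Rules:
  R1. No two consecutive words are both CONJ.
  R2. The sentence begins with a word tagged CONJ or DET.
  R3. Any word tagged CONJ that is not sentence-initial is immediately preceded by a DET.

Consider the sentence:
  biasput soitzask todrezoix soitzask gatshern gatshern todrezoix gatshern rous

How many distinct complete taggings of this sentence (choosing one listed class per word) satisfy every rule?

0

Candidates per position — 1:biasput {VERB}; 2:soitzask {VERB,CONJ}; 3:todrezoix {DET,VERB}; 4:soitzask {VERB,CONJ}; 5:gatshern {DET}; 6:gatshern {DET}; 7:todrezoix {DET,VERB}; 8:gatshern {DET}; 9:rous {VERB}.
There are 16 candidate sequences in total.
Rule 2 cannot be satisfied by any choice of tags from the lexicon.
So there is no consistent tagging.
Count = 0.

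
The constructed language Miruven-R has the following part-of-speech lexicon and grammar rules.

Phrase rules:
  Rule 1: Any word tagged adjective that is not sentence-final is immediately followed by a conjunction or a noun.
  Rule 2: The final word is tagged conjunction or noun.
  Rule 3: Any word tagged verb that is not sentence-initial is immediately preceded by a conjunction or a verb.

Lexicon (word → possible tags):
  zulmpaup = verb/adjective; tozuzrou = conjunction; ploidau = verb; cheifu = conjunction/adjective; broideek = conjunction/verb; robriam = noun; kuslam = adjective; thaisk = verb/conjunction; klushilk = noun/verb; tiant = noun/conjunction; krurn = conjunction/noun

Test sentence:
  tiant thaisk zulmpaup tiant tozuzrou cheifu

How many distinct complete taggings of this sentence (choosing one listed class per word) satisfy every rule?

12

Candidates per position — 1:tiant {noun,conjunction}; 2:thaisk {verb,conjunction}; 3:zulmpaup {verb,adjective}; 4:tiant {noun,conjunction}; 5:tozuzrou {conjunction}; 6:cheifu {conjunction,adjective}.
There are 32 candidate sequences in total.
Checking each against the rules leaves 12 sequences.
Count = 12.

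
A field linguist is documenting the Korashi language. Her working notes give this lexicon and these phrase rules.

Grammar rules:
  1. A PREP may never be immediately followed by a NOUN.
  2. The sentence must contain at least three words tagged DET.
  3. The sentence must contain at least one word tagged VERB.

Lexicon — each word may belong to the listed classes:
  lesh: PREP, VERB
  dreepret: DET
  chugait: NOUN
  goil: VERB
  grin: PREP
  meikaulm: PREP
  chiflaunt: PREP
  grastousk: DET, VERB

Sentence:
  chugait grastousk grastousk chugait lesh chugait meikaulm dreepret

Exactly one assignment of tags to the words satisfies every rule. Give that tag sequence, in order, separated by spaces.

Candidates per position — 1:chugait {NOUN}; 2:grastousk {DET,VERB}; 3:grastousk {DET,VERB}; 4:chugait {NOUN}; 5:lesh {PREP,VERB}; 6:chugait {NOUN}; 7:meikaulm {PREP}; 8:dreepret {DET}.
Position 2: tagging it VERB would leave rule 2 unsatisfiable, so it must be DET.
Position 3: tagging it VERB would leave rule 2 unsatisfiable, so it must be DET.
Position 5: tagging it PREP would leave rule 1 unsatisfiable, so it must be VERB.
So the tagging must be: NOUN DET DET NOUN VERB NOUN PREP DET.
Checking: rule 1 ok; rule 2 ok; rule 3 ok.

NOUN DET DET NOUN VERB NOUN PREP DET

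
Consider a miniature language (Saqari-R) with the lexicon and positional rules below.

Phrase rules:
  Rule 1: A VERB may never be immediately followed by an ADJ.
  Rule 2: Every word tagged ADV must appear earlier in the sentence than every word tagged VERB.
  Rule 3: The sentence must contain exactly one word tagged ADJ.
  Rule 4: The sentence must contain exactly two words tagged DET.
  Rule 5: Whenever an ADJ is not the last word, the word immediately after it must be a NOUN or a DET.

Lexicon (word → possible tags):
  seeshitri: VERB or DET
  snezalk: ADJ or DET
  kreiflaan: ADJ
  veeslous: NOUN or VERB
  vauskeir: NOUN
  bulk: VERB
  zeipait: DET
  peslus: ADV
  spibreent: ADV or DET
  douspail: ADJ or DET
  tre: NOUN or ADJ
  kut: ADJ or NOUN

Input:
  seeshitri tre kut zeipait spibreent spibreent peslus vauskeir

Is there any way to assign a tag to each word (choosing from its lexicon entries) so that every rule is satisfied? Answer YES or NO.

Candidates per position — 1:seeshitri {VERB,DET}; 2:tre {NOUN,ADJ}; 3:kut {ADJ,NOUN}; 4:zeipait {DET}; 5:spibreent {ADV,DET}; 6:spibreent {ADV,DET}; 7:peslus {ADV}; 8:vauskeir {NOUN}.
One satisfying assignment: DET NOUN ADJ DET ADV ADV ADV NOUN.
Verifying each rule — rule 1 ok; rule 2 ok; rule 3 ok; rule 4 ok; rule 5 ok.

YES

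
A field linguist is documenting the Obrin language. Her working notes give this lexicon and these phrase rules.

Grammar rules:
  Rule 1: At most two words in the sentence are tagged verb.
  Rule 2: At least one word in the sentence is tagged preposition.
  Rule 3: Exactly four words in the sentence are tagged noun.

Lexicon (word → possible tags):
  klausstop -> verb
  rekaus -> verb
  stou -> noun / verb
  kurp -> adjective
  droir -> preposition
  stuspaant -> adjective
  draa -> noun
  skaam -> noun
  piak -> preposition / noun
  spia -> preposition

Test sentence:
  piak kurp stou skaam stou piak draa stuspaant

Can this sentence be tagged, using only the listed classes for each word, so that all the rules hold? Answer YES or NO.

Candidates per position — 1:piak {preposition,noun}; 2:kurp {adjective}; 3:stou {noun,verb}; 4:skaam {noun}; 5:stou {noun,verb}; 6:piak {preposition,noun}; 7:draa {noun}; 8:stuspaant {adjective}.
One satisfying assignment: preposition adjective noun noun noun preposition noun adjective.
Verifying each rule — rule 1 ok; rule 2 ok; rule 3 ok.

YES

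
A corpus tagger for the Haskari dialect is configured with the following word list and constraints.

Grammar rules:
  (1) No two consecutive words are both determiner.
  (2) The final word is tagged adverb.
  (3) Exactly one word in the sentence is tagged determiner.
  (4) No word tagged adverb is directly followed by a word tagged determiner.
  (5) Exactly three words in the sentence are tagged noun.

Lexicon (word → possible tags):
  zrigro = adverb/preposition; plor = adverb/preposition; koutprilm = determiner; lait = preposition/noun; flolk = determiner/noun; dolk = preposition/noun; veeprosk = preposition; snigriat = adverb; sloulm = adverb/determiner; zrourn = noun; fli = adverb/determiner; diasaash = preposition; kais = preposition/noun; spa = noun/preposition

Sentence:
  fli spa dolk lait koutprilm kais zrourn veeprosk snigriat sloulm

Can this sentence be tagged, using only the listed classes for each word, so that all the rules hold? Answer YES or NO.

YES

Candidates per position — 1:fli {adverb,determiner}; 2:spa {noun,preposition}; 3:dolk {preposition,noun}; 4:lait {preposition,noun}; 5:koutprilm {determiner}; 6:kais {preposition,noun}; 7:zrourn {noun}; 8:veeprosk {preposition}; 9:snigriat {adverb}; 10:sloulm {adverb,determiner}.
One satisfying assignment: adverb noun preposition noun determiner preposition noun preposition adverb adverb.
Verifying each rule — rule 1 holds; rule 2 holds; rule 3 holds; rule 4 holds; rule 5 holds.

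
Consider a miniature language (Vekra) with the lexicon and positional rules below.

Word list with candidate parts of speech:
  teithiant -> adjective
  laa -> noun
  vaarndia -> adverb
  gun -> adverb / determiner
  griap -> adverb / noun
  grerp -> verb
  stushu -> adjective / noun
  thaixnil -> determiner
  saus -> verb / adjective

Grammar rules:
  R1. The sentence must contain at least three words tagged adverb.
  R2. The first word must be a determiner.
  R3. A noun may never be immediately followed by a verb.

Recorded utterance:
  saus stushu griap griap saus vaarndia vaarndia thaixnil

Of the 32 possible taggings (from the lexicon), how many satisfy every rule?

Candidates per position — 1:saus {verb,adjective}; 2:stushu {adjective,noun}; 3:griap {adverb,noun}; 4:griap {adverb,noun}; 5:saus {verb,adjective}; 6:vaarndia {adverb}; 7:vaarndia {adverb}; 8:thaixnil {determiner}.
There are 32 candidate sequences in total.
Rule 2 cannot be satisfied by any choice of tags from the lexicon.
So there is no consistent tagging.
Count = 0.

0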